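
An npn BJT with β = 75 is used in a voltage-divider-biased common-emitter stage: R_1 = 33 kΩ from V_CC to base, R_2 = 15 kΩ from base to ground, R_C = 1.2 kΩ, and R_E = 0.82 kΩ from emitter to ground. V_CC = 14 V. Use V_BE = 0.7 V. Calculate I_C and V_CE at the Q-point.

Thevenize the base divider: V_Th = V_CC·R_2/(R_1+R_2) = 14×15/48 = 4.38 V, R_Th = R_1‖R_2 = 10.3 kΩ.
Base-emitter loop: V_Th = I_B·R_Th + V_BE + (β+1)I_B·R_E, so I_B = (4.38 − 0.7) / (10.3 + 76×0.82) = 0.0506 mA.
I_C = β·I_B = 75×0.0506 = 3.79 mA, and I_E = (β+1)I_B = 3.85 mA.
V_CE = V_CC − I_C·R_C − I_E·R_E = 14 − 3.79×1.2 − 3.85×0.82 = 6.29 V.
V_CE = 6.29 V > 0.2 V confirms active-region operation.

I_C ≈ 3.8 mA, V_CE ≈ 6.3 V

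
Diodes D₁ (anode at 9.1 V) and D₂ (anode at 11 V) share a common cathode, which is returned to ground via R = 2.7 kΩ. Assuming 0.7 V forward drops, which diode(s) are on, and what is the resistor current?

Assume both conduct. Then node N would need to be at both 9.1−0.7 = 8.4 V and 11−0.7 = 10.3 V, which is impossible.
Assume only D₂ conducts: V_N = 11 − 0.7 = 10.3 V, so I_R = 10.3/2.7 = 3.81 mA.
Check D₁: its anode-to-cathode voltage is 9.1 − 10.3 = -1.2 V < 0.7 V, so it is off. The assumption is consistent.

Only D₂ conducts; I_R ≈ 3.8 mA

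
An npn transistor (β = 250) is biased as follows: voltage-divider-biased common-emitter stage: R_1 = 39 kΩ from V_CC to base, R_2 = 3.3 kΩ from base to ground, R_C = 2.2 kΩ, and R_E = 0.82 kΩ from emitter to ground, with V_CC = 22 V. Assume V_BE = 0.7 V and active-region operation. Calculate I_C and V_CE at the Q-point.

Thevenize the base divider: V_Th = V_CC·R_2/(R_1+R_2) = 22×3.3/42.3 = 1.72 V, R_Th = R_1‖R_2 = 3.04 kΩ.
Base-emitter loop: V_Th = I_B·R_Th + V_BE + (β+1)I_B·R_E, so I_B = (1.72 − 0.7) / (3.04 + 251×0.82) = 0.00487 mA.
I_C = β·I_B = 250×0.00487 = 1.22 mA, and I_E = (β+1)I_B = 1.22 mA.
V_CE = V_CC − I_C·R_C − I_E·R_E = 22 − 1.22×2.2 − 1.22×0.82 = 18.3 V.
V_CE = 18.3 V > 0.2 V confirms active-region operation.

I_C ≈ 1.2 mA, V_CE ≈ 18 V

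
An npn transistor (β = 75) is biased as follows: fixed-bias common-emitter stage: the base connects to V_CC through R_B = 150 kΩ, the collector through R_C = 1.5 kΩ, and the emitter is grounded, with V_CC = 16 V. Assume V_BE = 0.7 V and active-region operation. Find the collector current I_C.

Base loop: V_CC = I_B·R_B + V_BE, so I_B = (16 − 0.7)/150 kΩ = 0.102 mA.
In the active region I_C = β·I_B = 75 × 0.102 = 7.65 mA.
Collector loop: V_CE = V_CC − I_C·R_C = 16 − 7.65×1.5 = 4.52 V.
Since V_CE = 4.52 V > V_CE(sat) ≈ 0.2 V, the transistor is in the active region as assumed.

I_C ≈ 7.7 mA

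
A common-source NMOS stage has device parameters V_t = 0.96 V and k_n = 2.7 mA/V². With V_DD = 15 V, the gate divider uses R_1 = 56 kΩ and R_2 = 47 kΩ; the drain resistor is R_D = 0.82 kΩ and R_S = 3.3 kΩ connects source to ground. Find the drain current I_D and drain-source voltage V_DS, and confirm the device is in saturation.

I_D ≈ 1.5 mA, V_DS ≈ 9 V

V_G = V_DD·R_2/(R_1+R_2) = 15×47/103 = 6.84 V.
Assume saturation: I_D = (k_n/2)(V_GS − V_t)² with V_GS = V_G − I_D·R_S = 6.84 − 3.3·I_D.
Substituting gives 14.7·I_D² − 53.4·I_D + 46.7 = 0, with roots I_D = 1.47 or 2.17 mA.
The root I_D = 2.17 mA gives V_GS = -0.307 V ≤ V_t, so take I_D = 1.47 mA.
Then V_GS = 2 V and V_DS = V_DD − I_D(R_D+R_S) = 15 − 1.47×4.12 = 8.95 V.
Saturation requires V_DS ≥ V_GS − V_t = 1.04 V; 8.95 ≥ 1.04 ✓.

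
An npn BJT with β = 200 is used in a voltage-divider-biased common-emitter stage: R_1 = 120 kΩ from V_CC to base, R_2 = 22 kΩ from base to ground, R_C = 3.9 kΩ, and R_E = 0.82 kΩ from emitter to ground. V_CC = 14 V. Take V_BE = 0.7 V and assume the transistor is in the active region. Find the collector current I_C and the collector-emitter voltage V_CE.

I_C ≈ 1.6 mA, V_CE ≈ 6.4 V

Thevenize the base divider: V_Th = V_CC·R_2/(R_1+R_2) = 14×22/142 = 2.17 V, R_Th = R_1‖R_2 = 18.6 kΩ.
Base-emitter loop: V_Th = I_B·R_Th + V_BE + (β+1)I_B·R_E, so I_B = (2.17 − 0.7) / (18.6 + 201×0.82) = 0.00801 mA.
I_C = β·I_B = 200×0.00801 = 1.6 mA, and I_E = (β+1)I_B = 1.61 mA.
V_CE = V_CC − I_C·R_C − I_E·R_E = 14 − 1.6×3.9 − 1.61×0.82 = 6.43 V.
V_CE = 6.43 V > 0.2 V confirms active-region operation.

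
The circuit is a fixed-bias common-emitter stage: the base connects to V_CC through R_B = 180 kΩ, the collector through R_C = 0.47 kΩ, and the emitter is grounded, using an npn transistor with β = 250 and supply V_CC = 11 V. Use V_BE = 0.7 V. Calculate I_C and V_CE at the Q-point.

I_C ≈ 14 mA, V_CE ≈ 4.3 V

Base loop: V_CC = I_B·R_B + V_BE, so I_B = (11 − 0.7)/180 kΩ = 0.0572 mA.
In the active region I_C = β·I_B = 250 × 0.0572 = 14.3 mA.
Collector loop: V_CE = V_CC − I_C·R_C = 11 − 14.3×0.47 = 4.28 V.
Since V_CE = 4.28 V > V_CE(sat) ≈ 0.2 V, the transistor is in the active region as assumed.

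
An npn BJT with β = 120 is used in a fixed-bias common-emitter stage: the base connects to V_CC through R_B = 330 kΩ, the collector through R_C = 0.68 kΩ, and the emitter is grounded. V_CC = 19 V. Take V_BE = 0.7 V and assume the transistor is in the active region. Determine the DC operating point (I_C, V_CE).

Base loop: V_CC = I_B·R_B + V_BE, so I_B = (19 − 0.7)/330 kΩ = 0.0555 mA.
In the active region I_C = β·I_B = 120 × 0.0555 = 6.65 mA.
Collector loop: V_CE = V_CC − I_C·R_C = 19 − 6.65×0.68 = 14.5 V.
Since V_CE = 14.5 V > V_CE(sat) ≈ 0.2 V, the transistor is in the active region as assumed.

I_C ≈ 6.7 mA, V_CE ≈ 14 V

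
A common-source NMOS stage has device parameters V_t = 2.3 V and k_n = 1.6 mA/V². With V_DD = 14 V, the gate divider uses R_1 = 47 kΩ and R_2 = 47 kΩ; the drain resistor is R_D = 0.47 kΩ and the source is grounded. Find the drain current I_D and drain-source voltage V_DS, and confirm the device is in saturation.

V_G = V_DD·R_2/(R_1+R_2) = 14×47/94 = 7 V. With the source grounded, V_GS = V_G = 7 V.
Assume saturation: I_D = (k_n/2)(V_GS − V_t)² = (1.6/2)×(7 − 2.3)² = 0.8×4.7² = 17.7 mA.
V_DS = V_DD − I_D·R_D = 14 − 17.7×0.47 = 5.69 V.
Saturation requires V_DS ≥ V_GS − V_t = 4.7 V; 5.69 ≥ 4.7 ✓.

I_D ≈ 18 mA, V_DS ≈ 5.7 V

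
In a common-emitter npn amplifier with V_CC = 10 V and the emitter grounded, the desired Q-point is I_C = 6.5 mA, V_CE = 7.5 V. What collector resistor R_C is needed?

R_C ≈ 0.38 kΩ

Collector loop: V_CC = I_C·R_C + V_CE.
R_C = (V_CC − V_CE)/I_C = (10 − 7.5)/6.5 = 0.385 kΩ.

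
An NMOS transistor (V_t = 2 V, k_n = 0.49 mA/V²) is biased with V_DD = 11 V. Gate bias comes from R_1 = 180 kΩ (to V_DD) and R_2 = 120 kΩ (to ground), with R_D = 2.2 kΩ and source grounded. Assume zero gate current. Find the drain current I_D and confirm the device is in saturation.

V_G = V_DD·R_2/(R_1+R_2) = 11×120/300 = 4.4 V. With the source grounded, V_GS = V_G = 4.4 V.
Assume saturation: I_D = (k_n/2)(V_GS − V_t)² = (0.49/2)×(4.4 − 2)² = 0.245×2.4² = 1.41 mA.
V_DS = V_DD − I_D·R_D = 11 − 1.41×2.2 = 7.9 V.
Saturation requires V_DS ≥ V_GS − V_t = 2.4 V; 7.9 ≥ 2.4 ✓.

I_D ≈ 1.4 mA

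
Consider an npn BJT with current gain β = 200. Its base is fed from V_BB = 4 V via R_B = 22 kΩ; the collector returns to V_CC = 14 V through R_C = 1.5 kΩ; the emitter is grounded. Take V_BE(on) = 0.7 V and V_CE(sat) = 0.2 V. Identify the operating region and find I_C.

saturation; I_C ≈ 9.2 mA

Assume active: I_B = (4 − 0.7)/22 = 0.15 mA, giving I_C = β·I_B = 30 mA.
But then V_CE = 14 − 30×1.5 = -31 V < V_CE(sat) = 0.2 V — impossible in the active region.
So the transistor is saturated. With V_CE = 0.2 V, I_C = (V_CC − 0.2)/R_C = 13.8/1.5 = 9.2 mA.
Check: β·I_B = 30 mA > I_C = 9.2 mA, confirming saturation.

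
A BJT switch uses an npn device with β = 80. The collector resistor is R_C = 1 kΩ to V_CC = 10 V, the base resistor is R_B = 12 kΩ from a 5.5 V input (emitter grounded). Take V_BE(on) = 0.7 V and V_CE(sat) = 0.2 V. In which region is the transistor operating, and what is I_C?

saturation; I_C ≈ 9.8 mA

Assume active: I_B = (5.5 − 0.7)/12 = 0.4 mA, giving I_C = β·I_B = 32 mA.
But then V_CE = 10 − 32×1 = -22 V < V_CE(sat) = 0.2 V — impossible in the active region.
So the transistor is saturated. With V_CE = 0.2 V, I_C = (V_CC − 0.2)/R_C = 9.8/1 = 9.8 mA.
Check: β·I_B = 32 mA > I_C = 9.8 mA, confirming saturation.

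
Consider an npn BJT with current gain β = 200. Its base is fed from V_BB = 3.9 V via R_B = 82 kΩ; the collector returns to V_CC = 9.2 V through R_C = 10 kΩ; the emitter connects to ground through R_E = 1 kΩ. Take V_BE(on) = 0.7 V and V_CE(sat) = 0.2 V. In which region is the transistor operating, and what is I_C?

saturation; I_C ≈ 0.82 mA

Assume active: I_B = (3.9 − 0.7)/(82 + 201×1) = 0.0113 mA, I_C = β·I_B = 2.26 mA.
Then V_CE = 9.2 − 2.26×10 − 2.27×1 = -15.7 V < 0.2 V — the active assumption fails.
Re-solve with V_CE = 0.2 V. KCL at the emitter: V_E/R_E = (V_BB−0.7−V_E)/R_B + (V_CC−0.2−V_E)/R_C, giving V_E = 0.844 V.
I_C = (V_CC − 0.2 − V_E)/R_C = (9 − 0.844)/10 = 0.816 mA.
Check: I_B = (3.2 − 0.844)/82 = 0.0287 mA, and β·I_B = 5.75 mA > I_C, confirming saturation.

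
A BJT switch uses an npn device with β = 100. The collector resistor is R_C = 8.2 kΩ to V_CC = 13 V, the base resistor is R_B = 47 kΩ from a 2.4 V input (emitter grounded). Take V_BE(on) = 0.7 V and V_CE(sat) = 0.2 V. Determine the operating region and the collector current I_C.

Assume active: I_B = (2.4 − 0.7)/47 = 0.0362 mA, giving I_C = β·I_B = 3.62 mA.
But then V_CE = 13 − 3.62×8.2 = -16.7 V < V_CE(sat) = 0.2 V — impossible in the active region.
So the transistor is saturated. With V_CE = 0.2 V, I_C = (V_CC − 0.2)/R_C = 12.8/8.2 = 1.56 mA.
Check: β·I_B = 3.62 mA > I_C = 1.56 mA, confirming saturation.

saturation; I_C ≈ 1.6 mA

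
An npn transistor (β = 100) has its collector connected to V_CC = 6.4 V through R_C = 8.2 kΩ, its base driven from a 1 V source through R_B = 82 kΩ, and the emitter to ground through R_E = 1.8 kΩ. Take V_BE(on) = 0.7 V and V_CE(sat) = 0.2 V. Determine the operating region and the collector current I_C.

Assume active. Base-emitter loop: I_B = (V_BB − V_BE)/(R_B + (β+1)R_E) = (1 − 0.7)/(82 + 101×1.8) = 0.00114 mA.
I_C = β·I_B = 100×0.00114 = 0.114 mA.
V_CE = V_CC − I_C·R_C − I_E·R_E = 6.4 − 0.114×8.2 − 0.115×1.8 = 5.26 V > V_CE(sat), so the active-region assumption holds.

active; I_C ≈ 0.11 mA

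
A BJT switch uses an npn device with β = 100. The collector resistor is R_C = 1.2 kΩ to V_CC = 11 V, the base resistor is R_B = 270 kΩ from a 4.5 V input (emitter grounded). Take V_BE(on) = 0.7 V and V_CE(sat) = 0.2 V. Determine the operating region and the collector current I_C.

active; I_C ≈ 1.4 mA

Assume active. Base-emitter loop: I_B = (V_BB − V_BE)/R_B = (4.5 − 0.7)/270 = 0.0141 mA.
I_C = β·I_B = 100×0.0141 = 1.41 mA.
V_CE = V_CC − I_C·R_C = 11 − 1.41×1.2 = 9.31 V > V_CE(sat), so the active-region assumption holds.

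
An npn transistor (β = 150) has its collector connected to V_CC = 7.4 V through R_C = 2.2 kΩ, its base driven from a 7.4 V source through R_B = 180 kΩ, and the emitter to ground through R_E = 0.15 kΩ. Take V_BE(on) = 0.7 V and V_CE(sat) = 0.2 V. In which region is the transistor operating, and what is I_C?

Assume active: I_B = (7.4 − 0.7)/(180 + 151×0.15) = 0.0331 mA, I_C = β·I_B = 4.96 mA.
Then V_CE = 7.4 − 4.96×2.2 − 4.99×0.15 = -4.26 V < 0.2 V — the active assumption fails.
Re-solve with V_CE = 0.2 V. KCL at the emitter: V_E/R_E = (V_BB−0.7−V_E)/R_B + (V_CC−0.2−V_E)/R_C, giving V_E = 0.464 V.
I_C = (V_CC − 0.2 − V_E)/R_C = (7.2 − 0.464)/2.2 = 3.06 mA.
Check: I_B = (6.7 − 0.464)/180 = 0.0346 mA, and β·I_B = 5.2 mA > I_C, confirming saturation.

saturation; I_C ≈ 3.1 mA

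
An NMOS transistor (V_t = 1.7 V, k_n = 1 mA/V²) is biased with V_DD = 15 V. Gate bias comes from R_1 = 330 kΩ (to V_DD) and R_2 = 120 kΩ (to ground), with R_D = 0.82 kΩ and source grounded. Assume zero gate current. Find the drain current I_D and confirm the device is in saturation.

I_D ≈ 2.6 mA

V_G = V_DD·R_2/(R_1+R_2) = 15×120/450 = 4 V. With the source grounded, V_GS = V_G = 4 V.
Assume saturation: I_D = (k_n/2)(V_GS − V_t)² = (1/2)×(4 − 1.7)² = 0.5×2.3² = 2.64 mA.
V_DS = V_DD − I_D·R_D = 15 − 2.64×0.82 = 12.8 V.
Saturation requires V_DS ≥ V_GS − V_t = 2.3 V; 12.8 ≥ 2.3 ✓.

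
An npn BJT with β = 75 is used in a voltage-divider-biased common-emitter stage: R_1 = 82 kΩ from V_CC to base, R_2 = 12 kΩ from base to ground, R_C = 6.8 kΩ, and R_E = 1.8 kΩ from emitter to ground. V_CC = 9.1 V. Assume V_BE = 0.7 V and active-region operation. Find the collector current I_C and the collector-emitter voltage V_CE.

Thevenize the base divider: V_Th = V_CC·R_2/(R_1+R_2) = 9.1×12/94 = 1.16 V, R_Th = R_1‖R_2 = 10.5 kΩ.
Base-emitter loop: V_Th = I_B·R_Th + V_BE + (β+1)I_B·R_E, so I_B = (1.16 − 0.7) / (10.5 + 76×1.8) = 0.00314 mA.
I_C = β·I_B = 75×0.00314 = 0.235 mA, and I_E = (β+1)I_B = 0.238 mA.
V_CE = V_CC − I_C·R_C − I_E·R_E = 9.1 − 0.235×6.8 − 0.238×1.8 = 7.07 V.
V_CE = 7.07 V > 0.2 V confirms active-region operation.

I_C ≈ 0.24 mA, V_CE ≈ 7.1 V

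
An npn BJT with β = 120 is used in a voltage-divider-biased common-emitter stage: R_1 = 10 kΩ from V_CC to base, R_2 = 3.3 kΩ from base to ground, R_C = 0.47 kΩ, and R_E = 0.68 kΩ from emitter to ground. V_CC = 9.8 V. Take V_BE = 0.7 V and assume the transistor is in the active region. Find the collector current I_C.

Thevenize the base divider: V_Th = V_CC·R_2/(R_1+R_2) = 9.8×3.3/13.3 = 2.43 V, R_Th = R_1‖R_2 = 2.48 kΩ.
Base-emitter loop: V_Th = I_B·R_Th + V_BE + (β+1)I_B·R_E, so I_B = (2.43 − 0.7) / (2.48 + 121×0.68) = 0.0204 mA.
I_C = β·I_B = 120×0.0204 = 2.45 mA, and I_E = (β+1)I_B = 2.47 mA.
V_CE = V_CC − I_C·R_C − I_E·R_E = 9.8 − 2.45×0.47 − 2.47×0.68 = 6.97 V.
V_CE = 6.97 V > 0.2 V confirms active-region operation.

I_C ≈ 2.5 mA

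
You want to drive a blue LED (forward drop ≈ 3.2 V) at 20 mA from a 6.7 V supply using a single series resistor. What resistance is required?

R ≈ 0.17 kΩ

The resistor drops V_S − V_D = 6.7 − 3.2 = 3.5 V at 20 mA.
R = 3.5 V / 20 mA = 0.175 kΩ.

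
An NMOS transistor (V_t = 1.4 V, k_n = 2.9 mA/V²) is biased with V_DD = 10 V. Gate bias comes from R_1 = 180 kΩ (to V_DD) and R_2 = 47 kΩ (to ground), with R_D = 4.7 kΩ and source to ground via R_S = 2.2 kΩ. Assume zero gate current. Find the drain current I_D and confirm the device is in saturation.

V_G = V_DD·R_2/(R_1+R_2) = 10×47/227 = 2.07 V.
Assume saturation: I_D = (k_n/2)(V_GS − V_t)² with V_GS = V_G − I_D·R_S = 2.07 − 2.2·I_D.
Substituting gives 7.02·I_D² − 5.28·I_D + 0.652 = 0, with roots I_D = 0.156 or 0.596 mA.
The root I_D = 0.596 mA gives V_GS = 0.759 V ≤ V_t, so take I_D = 0.156 mA.
Then V_GS = 1.73 V and V_DS = V_DD − I_D(R_D+R_S) = 10 − 0.156×6.9 = 8.93 V.
Saturation requires V_DS ≥ V_GS − V_t = 0.328 V; 8.93 ≥ 0.328 ✓.

I_D ≈ 0.16 mA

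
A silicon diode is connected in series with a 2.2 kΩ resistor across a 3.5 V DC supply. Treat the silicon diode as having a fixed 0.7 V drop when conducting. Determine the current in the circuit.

I ≈ 1.3 mA

KVL around the loop: 3.5 = V_D + I·R = 0.7 + I × 2.2 kΩ.
So I = (3.5 − 0.7) / 2.2 kΩ = 2.8 / 2.2 = 1.27 mA.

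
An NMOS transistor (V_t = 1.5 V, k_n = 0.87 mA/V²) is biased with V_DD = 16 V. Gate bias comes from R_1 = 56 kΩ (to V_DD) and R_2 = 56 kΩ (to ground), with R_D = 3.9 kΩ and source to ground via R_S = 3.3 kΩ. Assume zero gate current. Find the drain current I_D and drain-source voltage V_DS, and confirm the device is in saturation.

V_G = V_DD·R_2/(R_1+R_2) = 16×56/112 = 8 V.
Assume saturation: I_D = (k_n/2)(V_GS − V_t)² with V_GS = V_G − I_D·R_S = 8 − 3.3·I_D.
Substituting gives 4.74·I_D² − 19.7·I_D + 18.4 = 0, with roots I_D = 1.42 or 2.73 mA.
The root I_D = 2.73 mA gives V_GS = -1 V ≤ V_t, so take I_D = 1.42 mA.
Then V_GS = 3.31 V and V_DS = V_DD − I_D(R_D+R_S) = 16 − 1.42×7.2 = 5.76 V.
Saturation requires V_DS ≥ V_GS − V_t = 1.81 V; 5.76 ≥ 1.81 ✓.

I_D ≈ 1.4 mA, V_DS ≈ 5.8 V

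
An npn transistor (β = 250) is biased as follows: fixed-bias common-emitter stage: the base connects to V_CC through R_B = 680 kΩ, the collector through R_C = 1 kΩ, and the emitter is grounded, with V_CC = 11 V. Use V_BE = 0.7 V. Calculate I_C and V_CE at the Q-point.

Base loop: V_CC = I_B·R_B + V_BE, so I_B = (11 − 0.7)/680 kΩ = 0.0151 mA.
In the active region I_C = β·I_B = 250 × 0.0151 = 3.79 mA.
Collector loop: V_CE = V_CC − I_C·R_C = 11 − 3.79×1 = 7.21 V.
Since V_CE = 7.21 V > V_CE(sat) ≈ 0.2 V, the transistor is in the active region as assumed.

I_C ≈ 3.8 mA, V_CE ≈ 7.2 V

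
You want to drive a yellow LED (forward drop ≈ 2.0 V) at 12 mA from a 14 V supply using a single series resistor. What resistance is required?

The resistor drops V_S − V_D = 14 − 2.0 = 12 V at 12 mA.
R = 12 V / 12 mA = 1 kΩ.

R ≈ 1 kΩ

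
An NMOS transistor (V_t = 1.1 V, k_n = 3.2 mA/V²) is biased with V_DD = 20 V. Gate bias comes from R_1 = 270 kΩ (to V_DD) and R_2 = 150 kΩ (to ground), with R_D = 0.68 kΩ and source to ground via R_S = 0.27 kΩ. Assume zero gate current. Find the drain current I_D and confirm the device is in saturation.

I_D ≈ 12 mA

V_G = V_DD·R_2/(R_1+R_2) = 20×150/420 = 7.14 V.
Assume saturation: I_D = (k_n/2)(V_GS − V_t)² with V_GS = V_G − I_D·R_S = 7.14 − 0.27·I_D.
Substituting gives 0.117·I_D² − 6.22·I_D + 58.4 = 0, with roots I_D = 12.2 or 41.2 mA.
The root I_D = 41.2 mA gives V_GS = -3.97 V ≤ V_t, so take I_D = 12.2 mA.
Then V_GS = 3.86 V and V_DS = V_DD − I_D(R_D+R_S) = 20 − 12.2×0.95 = 8.44 V.
Saturation requires V_DS ≥ V_GS − V_t = 2.76 V; 8.44 ≥ 2.76 ✓.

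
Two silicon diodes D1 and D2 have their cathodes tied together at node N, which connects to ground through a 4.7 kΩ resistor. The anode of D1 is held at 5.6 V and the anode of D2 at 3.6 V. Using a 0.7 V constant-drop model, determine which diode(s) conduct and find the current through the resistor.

Only D1 conducts; I_R ≈ 1 mA

Assume both conduct. Then node N would need to be at both 5.6−0.7 = 4.9 V and 3.6−0.7 = 2.9 V, which is impossible.
Assume only D1 conducts: V_N = 5.6 − 0.7 = 4.9 V, so I_R = 4.9/4.7 = 1.04 mA.
Check D2: its anode-to-cathode voltage is 3.6 − 4.9 = -1.3 V < 0.7 V, so it is off. The assumption is consistent.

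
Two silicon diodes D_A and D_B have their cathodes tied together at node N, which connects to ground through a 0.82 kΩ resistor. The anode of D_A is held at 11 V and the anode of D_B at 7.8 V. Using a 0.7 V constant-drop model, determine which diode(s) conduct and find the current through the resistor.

Assume both conduct. Then node N would need to be at both 11−0.7 = 10.3 V and 7.8−0.7 = 7.1 V, which is impossible.
Assume only D_A conducts: V_N = 11 − 0.7 = 10.3 V, so I_R = 10.3/0.82 = 12.6 mA.
Check D_B: its anode-to-cathode voltage is 7.8 − 10.3 = -2.5 V < 0.7 V, so it is off. The assumption is consistent.

Only D_A conducts; I_R ≈ 13 mA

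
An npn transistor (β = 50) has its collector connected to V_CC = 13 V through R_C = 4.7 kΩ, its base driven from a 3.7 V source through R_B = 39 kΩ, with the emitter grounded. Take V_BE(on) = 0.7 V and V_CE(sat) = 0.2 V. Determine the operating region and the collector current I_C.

Assume active: I_B = (3.7 − 0.7)/39 = 0.0769 mA, giving I_C = β·I_B = 3.85 mA.
But then V_CE = 13 − 3.85×4.7 = -5.08 V < V_CE(sat) = 0.2 V — impossible in the active region.
So the transistor is saturated. With V_CE = 0.2 V, I_C = (V_CC − 0.2)/R_C = 12.8/4.7 = 2.72 mA.
Check: β·I_B = 3.85 mA > I_C = 2.72 mA, confirming saturation.

saturation; I_C ≈ 2.7 mA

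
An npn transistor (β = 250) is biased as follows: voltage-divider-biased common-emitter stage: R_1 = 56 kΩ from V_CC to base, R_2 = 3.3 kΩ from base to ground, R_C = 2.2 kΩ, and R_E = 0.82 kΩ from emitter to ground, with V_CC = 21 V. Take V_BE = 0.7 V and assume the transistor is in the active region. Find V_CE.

V_CE ≈ 19 V

Thevenize the base divider: V_Th = V_CC·R_2/(R_1+R_2) = 21×3.3/59.3 = 1.17 V, R_Th = R_1‖R_2 = 3.12 kΩ.
Base-emitter loop: V_Th = I_B·R_Th + V_BE + (β+1)I_B·R_E, so I_B = (1.17 − 0.7) / (3.12 + 251×0.82) = 0.00224 mA.
I_C = β·I_B = 250×0.00224 = 0.561 mA, and I_E = (β+1)I_B = 0.563 mA.
V_CE = V_CC − I_C·R_C − I_E·R_E = 21 − 0.561×2.2 − 0.563×0.82 = 19.3 V.
V_CE = 19.3 V > 0.2 V confirms active-region operation.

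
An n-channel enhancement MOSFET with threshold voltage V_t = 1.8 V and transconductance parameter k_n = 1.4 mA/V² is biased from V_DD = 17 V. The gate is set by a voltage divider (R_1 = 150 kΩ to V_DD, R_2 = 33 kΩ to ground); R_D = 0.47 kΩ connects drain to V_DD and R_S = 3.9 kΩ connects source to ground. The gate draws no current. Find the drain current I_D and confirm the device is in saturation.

V_G = V_DD·R_2/(R_1+R_2) = 17×33/183 = 3.07 V.
Assume saturation: I_D = (k_n/2)(V_GS − V_t)² with V_GS = V_G − I_D·R_S = 3.07 − 3.9·I_D.
Substituting gives 10.6·I_D² − 7.91·I_D + 1.12 = 0, with roots I_D = 0.191 or 0.552 mA.
The root I_D = 0.552 mA gives V_GS = 0.912 V ≤ V_t, so take I_D = 0.191 mA.
Then V_GS = 2.32 V and V_DS = V_DD − I_D(R_D+R_S) = 17 − 0.191×4.37 = 16.2 V.
Saturation requires V_DS ≥ V_GS − V_t = 0.522 V; 16.2 ≥ 0.522 ✓.

I_D ≈ 0.19 mA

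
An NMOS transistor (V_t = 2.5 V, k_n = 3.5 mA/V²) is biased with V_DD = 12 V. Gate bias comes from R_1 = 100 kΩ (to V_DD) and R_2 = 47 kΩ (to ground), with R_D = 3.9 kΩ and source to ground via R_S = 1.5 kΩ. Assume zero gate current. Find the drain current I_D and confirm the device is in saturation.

I_D ≈ 0.53 mA

V_G = V_DD·R_2/(R_1+R_2) = 12×47/147 = 3.84 V.
Assume saturation: I_D = (k_n/2)(V_GS − V_t)² with V_GS = V_G − I_D·R_S = 3.84 − 1.5·I_D.
Substituting gives 3.94·I_D² − 8.02·I_D + 3.13 = 0, with roots I_D = 0.526 or 1.51 mA.
The root I_D = 1.51 mA gives V_GS = 1.57 V ≤ V_t, so take I_D = 0.526 mA.
Then V_GS = 3.05 V and V_DS = V_DD − I_D(R_D+R_S) = 12 − 0.526×5.4 = 9.16 V.
Saturation requires V_DS ≥ V_GS − V_t = 0.548 V; 9.16 ≥ 0.548 ✓.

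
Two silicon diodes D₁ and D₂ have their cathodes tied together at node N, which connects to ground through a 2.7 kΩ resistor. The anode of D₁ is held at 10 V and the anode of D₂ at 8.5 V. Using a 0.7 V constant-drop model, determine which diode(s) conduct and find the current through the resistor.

Only D₁ conducts; I_R ≈ 3.4 mA

Assume both conduct. Then node N would need to be at both 10−0.7 = 9.3 V and 8.5−0.7 = 7.8 V, which is impossible.
Assume only D₁ conducts: V_N = 10 − 0.7 = 9.3 V, so I_R = 9.3/2.7 = 3.44 mA.
Check D₂: its anode-to-cathode voltage is 8.5 − 9.3 = -0.8 V < 0.7 V, so it is off. The assumption is consistent.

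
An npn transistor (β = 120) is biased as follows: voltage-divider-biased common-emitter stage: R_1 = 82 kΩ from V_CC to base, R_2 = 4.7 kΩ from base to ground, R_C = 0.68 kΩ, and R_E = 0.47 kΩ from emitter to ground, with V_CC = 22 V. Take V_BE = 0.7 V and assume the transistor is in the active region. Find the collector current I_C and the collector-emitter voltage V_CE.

I_C ≈ 0.96 mA, V_CE ≈ 21 V

Thevenize the base divider: V_Th = V_CC·R_2/(R_1+R_2) = 22×4.7/86.7 = 1.19 V, R_Th = R_1‖R_2 = 4.45 kΩ.
Base-emitter loop: V_Th = I_B·R_Th + V_BE + (β+1)I_B·R_E, so I_B = (1.19 − 0.7) / (4.45 + 121×0.47) = 0.00803 mA.
I_C = β·I_B = 120×0.00803 = 0.964 mA, and I_E = (β+1)I_B = 0.972 mA.
V_CE = V_CC − I_C·R_C − I_E·R_E = 22 − 0.964×0.68 − 0.972×0.47 = 20.9 V.
V_CE = 20.9 V > 0.2 V confirms active-region operation.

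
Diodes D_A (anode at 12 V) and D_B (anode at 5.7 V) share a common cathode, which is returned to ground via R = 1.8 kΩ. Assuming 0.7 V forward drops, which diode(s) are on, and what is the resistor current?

Only D_A conducts; I_R ≈ 6.3 mA

Assume both conduct. Then node N would need to be at both 12−0.7 = 11.3 V and 5.7−0.7 = 5 V, which is impossible.
Assume only D_A conducts: V_N = 12 − 0.7 = 11.3 V, so I_R = 11.3/1.8 = 6.28 mA.
Check D_B: its anode-to-cathode voltage is 5.7 − 11.3 = -5.6 V < 0.7 V, so it is off. The assumption is consistent.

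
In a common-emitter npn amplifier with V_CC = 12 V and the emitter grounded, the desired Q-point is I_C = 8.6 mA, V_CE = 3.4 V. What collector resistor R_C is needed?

Collector loop: V_CC = I_C·R_C + V_CE.
R_C = (V_CC − V_CE)/I_C = (12 − 3.4)/8.6 = 1 kΩ.

R_C ≈ 1 kΩ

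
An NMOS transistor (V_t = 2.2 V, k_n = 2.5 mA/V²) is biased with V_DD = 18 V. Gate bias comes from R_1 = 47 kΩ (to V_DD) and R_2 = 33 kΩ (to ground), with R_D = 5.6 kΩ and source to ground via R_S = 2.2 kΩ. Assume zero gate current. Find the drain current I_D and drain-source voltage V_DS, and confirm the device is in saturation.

V_G = V_DD·R_2/(R_1+R_2) = 18×33/80 = 7.42 V.
Assume saturation: I_D = (k_n/2)(V_GS − V_t)² with V_GS = V_G − I_D·R_S = 7.42 − 2.2·I_D.
Substituting gives 6.05·I_D² − 29.7·I_D + 34.1 = 0, with roots I_D = 1.83 or 3.09 mA.
The root I_D = 3.09 mA gives V_GS = 0.628 V ≤ V_t, so take I_D = 1.83 mA.
Then V_GS = 3.41 V and V_DS = V_DD − I_D(R_D+R_S) = 18 − 1.83×7.8 = 3.76 V.
Saturation requires V_DS ≥ V_GS − V_t = 1.21 V; 3.76 ≥ 1.21 ✓.

I_D ≈ 1.8 mA, V_DS ≈ 3.8 V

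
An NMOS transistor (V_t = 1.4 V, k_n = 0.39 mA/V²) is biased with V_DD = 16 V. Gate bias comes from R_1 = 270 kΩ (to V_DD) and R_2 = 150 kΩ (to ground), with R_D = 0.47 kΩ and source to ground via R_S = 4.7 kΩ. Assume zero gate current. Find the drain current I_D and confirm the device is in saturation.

I_D ≈ 0.56 mA

V_G = V_DD·R_2/(R_1+R_2) = 16×150/420 = 5.71 V.
Assume saturation: I_D = (k_n/2)(V_GS − V_t)² with V_GS = V_G − I_D·R_S = 5.71 − 4.7·I_D.
Substituting gives 4.31·I_D² − 8.91·I_D + 3.63 = 0, with roots I_D = 0.558 or 1.51 mA.
The root I_D = 1.51 mA gives V_GS = -1.38 V ≤ V_t, so take I_D = 0.558 mA.
Then V_GS = 3.09 V and V_DS = V_DD − I_D(R_D+R_S) = 16 − 0.558×5.17 = 13.1 V.
Saturation requires V_DS ≥ V_GS − V_t = 1.69 V; 13.1 ≥ 1.69 ✓.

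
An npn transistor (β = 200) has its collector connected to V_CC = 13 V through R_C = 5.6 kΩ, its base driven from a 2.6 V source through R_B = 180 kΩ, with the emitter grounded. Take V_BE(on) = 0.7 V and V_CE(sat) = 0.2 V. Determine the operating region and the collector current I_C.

active; I_C ≈ 2.1 mA

Assume active. Base-emitter loop: I_B = (V_BB − V_BE)/R_B = (2.6 − 0.7)/180 = 0.0106 mA.
I_C = β·I_B = 200×0.0106 = 2.11 mA.
V_CE = V_CC − I_C·R_C = 13 − 2.11×5.6 = 1.18 V > V_CE(sat), so the active-region assumption holds.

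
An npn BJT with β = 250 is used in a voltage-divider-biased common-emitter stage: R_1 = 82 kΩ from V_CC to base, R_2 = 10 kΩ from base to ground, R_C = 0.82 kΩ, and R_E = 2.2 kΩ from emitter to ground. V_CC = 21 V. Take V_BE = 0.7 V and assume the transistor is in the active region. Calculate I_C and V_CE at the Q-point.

I_C ≈ 0.71 mA, V_CE ≈ 19 V

Thevenize the base divider: V_Th = V_CC·R_2/(R_1+R_2) = 21×10/92 = 2.28 V, R_Th = R_1‖R_2 = 8.91 kΩ.
Base-emitter loop: V_Th = I_B·R_Th + V_BE + (β+1)I_B·R_E, so I_B = (2.28 − 0.7) / (8.91 + 251×2.2) = 0.00282 mA.
I_C = β·I_B = 250×0.00282 = 0.705 mA, and I_E = (β+1)I_B = 0.708 mA.
V_CE = V_CC − I_C·R_C − I_E·R_E = 21 − 0.705×0.82 − 0.708×2.2 = 18.9 V.
V_CE = 18.9 V > 0.2 V confirms active-region operation.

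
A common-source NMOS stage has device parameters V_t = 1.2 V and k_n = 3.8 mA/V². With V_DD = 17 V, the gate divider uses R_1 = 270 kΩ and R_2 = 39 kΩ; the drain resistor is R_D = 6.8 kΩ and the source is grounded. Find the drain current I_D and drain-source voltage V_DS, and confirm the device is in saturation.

V_G = V_DD·R_2/(R_1+R_2) = 17×39/309 = 2.15 V. With the source grounded, V_GS = V_G = 2.15 V.
Assume saturation: I_D = (k_n/2)(V_GS − V_t)² = (3.8/2)×(2.15 − 1.2)² = 1.9×0.946² = 1.7 mA.
V_DS = V_DD − I_D·R_D = 17 − 1.7×6.8 = 5.45 V.
Saturation requires V_DS ≥ V_GS − V_t = 0.946 V; 5.45 ≥ 0.946 ✓.

I_D ≈ 1.7 mA, V_DS ≈ 5.4 V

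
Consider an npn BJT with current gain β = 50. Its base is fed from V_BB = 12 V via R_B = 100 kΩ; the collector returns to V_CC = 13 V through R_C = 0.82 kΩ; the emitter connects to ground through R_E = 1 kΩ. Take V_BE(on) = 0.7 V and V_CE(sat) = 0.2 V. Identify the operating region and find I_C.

Assume active. Base-emitter loop: I_B = (V_BB − V_BE)/(R_B + (β+1)R_E) = (12 − 0.7)/(100 + 51×1) = 0.0748 mA.
I_C = β·I_B = 50×0.0748 = 3.74 mA.
V_CE = V_CC − I_C·R_C − I_E·R_E = 13 − 3.74×0.82 − 3.82×1 = 6.12 V > V_CE(sat), so the active-region assumption holds.

active; I_C ≈ 3.7 mA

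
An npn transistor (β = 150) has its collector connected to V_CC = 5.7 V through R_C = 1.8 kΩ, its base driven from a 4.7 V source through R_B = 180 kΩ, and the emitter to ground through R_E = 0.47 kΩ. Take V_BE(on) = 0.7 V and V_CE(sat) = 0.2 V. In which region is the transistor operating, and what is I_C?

Assume active. Base-emitter loop: I_B = (V_BB − V_BE)/(R_B + (β+1)R_E) = (4.7 − 0.7)/(180 + 151×0.47) = 0.0159 mA.
I_C = β·I_B = 150×0.0159 = 2.39 mA.
V_CE = V_CC − I_C·R_C − I_E·R_E = 5.7 − 2.39×1.8 − 2.41×0.47 = 0.266 V > V_CE(sat), so the active-region assumption holds.

active; I_C ≈ 2.4 mA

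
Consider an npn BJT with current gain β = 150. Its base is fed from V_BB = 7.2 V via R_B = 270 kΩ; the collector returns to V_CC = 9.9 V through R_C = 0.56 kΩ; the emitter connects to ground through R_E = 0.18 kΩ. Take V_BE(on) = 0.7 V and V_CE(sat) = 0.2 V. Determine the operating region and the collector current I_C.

active; I_C ≈ 3.3 mA

Assume active. Base-emitter loop: I_B = (V_BB − V_BE)/(R_B + (β+1)R_E) = (7.2 − 0.7)/(270 + 151×0.18) = 0.0219 mA.
I_C = β·I_B = 150×0.0219 = 3.28 mA.
V_CE = V_CC − I_C·R_C − I_E·R_E = 9.9 − 3.28×0.56 − 3.3×0.18 = 7.47 V > V_CE(sat), so the active-region assumption holds.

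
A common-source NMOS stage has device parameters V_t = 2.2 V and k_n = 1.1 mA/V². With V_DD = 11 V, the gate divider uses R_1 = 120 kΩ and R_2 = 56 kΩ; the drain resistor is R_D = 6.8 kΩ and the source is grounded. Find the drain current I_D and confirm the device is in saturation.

V_G = V_DD·R_2/(R_1+R_2) = 11×56/176 = 3.5 V. With the source grounded, V_GS = V_G = 3.5 V.
Assume saturation: I_D = (k_n/2)(V_GS − V_t)² = (1.1/2)×(3.5 − 2.2)² = 0.55×1.3² = 0.929 mA.
V_DS = V_DD − I_D·R_D = 11 − 0.929×6.8 = 4.68 V.
Saturation requires V_DS ≥ V_GS − V_t = 1.3 V; 4.68 ≥ 1.3 ✓.

I_D ≈ 0.93 mA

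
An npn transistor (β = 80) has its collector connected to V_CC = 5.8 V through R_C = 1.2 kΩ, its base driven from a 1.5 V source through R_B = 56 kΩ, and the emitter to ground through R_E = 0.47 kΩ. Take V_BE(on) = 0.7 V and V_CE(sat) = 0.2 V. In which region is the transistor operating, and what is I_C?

active; I_C ≈ 0.68 mA

Assume active. Base-emitter loop: I_B = (V_BB − V_BE)/(R_B + (β+1)R_E) = (1.5 − 0.7)/(56 + 81×0.47) = 0.0085 mA.
I_C = β·I_B = 80×0.0085 = 0.68 mA.
V_CE = V_CC − I_C·R_C − I_E·R_E = 5.8 − 0.68×1.2 − 0.689×0.47 = 4.66 V > V_CE(sat), so the active-region assumption holds.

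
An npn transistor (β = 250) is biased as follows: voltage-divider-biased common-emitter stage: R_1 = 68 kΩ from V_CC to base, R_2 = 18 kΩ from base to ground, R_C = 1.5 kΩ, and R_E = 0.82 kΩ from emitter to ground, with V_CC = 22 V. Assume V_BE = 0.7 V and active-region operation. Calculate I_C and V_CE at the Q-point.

I_C ≈ 4.4 mA, V_CE ≈ 12 V

Thevenize the base divider: V_Th = V_CC·R_2/(R_1+R_2) = 22×18/86 = 4.6 V, R_Th = R_1‖R_2 = 14.2 kΩ.
Base-emitter loop: V_Th = I_B·R_Th + V_BE + (β+1)I_B·R_E, so I_B = (4.6 − 0.7) / (14.2 + 251×0.82) = 0.0177 mA.
I_C = β·I_B = 250×0.0177 = 4.44 mA, and I_E = (β+1)I_B = 4.45 mA.
V_CE = V_CC − I_C·R_C − I_E·R_E = 22 − 4.44×1.5 − 4.45×0.82 = 11.7 V.
V_CE = 11.7 V > 0.2 V confirms active-region operation.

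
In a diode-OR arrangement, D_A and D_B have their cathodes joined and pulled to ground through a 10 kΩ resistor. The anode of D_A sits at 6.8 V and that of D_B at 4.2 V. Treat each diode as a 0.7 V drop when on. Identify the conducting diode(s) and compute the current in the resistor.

Assume both conduct. Then node N would need to be at both 6.8−0.7 = 6.1 V and 4.2−0.7 = 3.5 V, which is impossible.
Assume only D_A conducts: V_N = 6.8 − 0.7 = 6.1 V, so I_R = 6.1/10 = 0.61 mA.
Check D_B: its anode-to-cathode voltage is 4.2 − 6.1 = -1.9 V < 0.7 V, so it is off. The assumption is consistent.

Only D_A conducts; I_R ≈ 0.61 mA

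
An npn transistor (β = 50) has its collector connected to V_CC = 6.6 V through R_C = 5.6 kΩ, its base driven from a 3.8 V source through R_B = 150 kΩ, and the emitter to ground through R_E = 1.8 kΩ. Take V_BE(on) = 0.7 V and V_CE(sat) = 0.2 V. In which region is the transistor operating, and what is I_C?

Assume active. Base-emitter loop: I_B = (V_BB − V_BE)/(R_B + (β+1)R_E) = (3.8 − 0.7)/(150 + 51×1.8) = 0.0128 mA.
I_C = β·I_B = 50×0.0128 = 0.641 mA.
V_CE = V_CC − I_C·R_C − I_E·R_E = 6.6 − 0.641×5.6 − 0.654×1.8 = 1.83 V > V_CE(sat), so the active-region assumption holds.

active; I_C ≈ 0.64 mA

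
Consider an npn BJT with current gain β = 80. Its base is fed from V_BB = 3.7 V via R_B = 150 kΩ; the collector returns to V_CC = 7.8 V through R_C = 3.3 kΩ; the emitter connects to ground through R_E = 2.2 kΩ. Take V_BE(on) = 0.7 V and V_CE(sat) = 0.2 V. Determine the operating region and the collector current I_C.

Assume active. Base-emitter loop: I_B = (V_BB − V_BE)/(R_B + (β+1)R_E) = (3.7 − 0.7)/(150 + 81×2.2) = 0.00914 mA.
I_C = β·I_B = 80×0.00914 = 0.731 mA.
V_CE = V_CC − I_C·R_C − I_E·R_E = 7.8 − 0.731×3.3 − 0.74×2.2 = 3.76 V > V_CE(sat), so the active-region assumption holds.

active; I_C ≈ 0.73 mA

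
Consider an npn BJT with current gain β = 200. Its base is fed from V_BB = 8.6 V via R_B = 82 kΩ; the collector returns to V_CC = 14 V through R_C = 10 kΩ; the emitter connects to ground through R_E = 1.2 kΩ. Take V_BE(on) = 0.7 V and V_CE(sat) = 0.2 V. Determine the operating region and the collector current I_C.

saturation; I_C ≈ 1.2 mA

Assume active: I_B = (8.6 − 0.7)/(82 + 201×1.2) = 0.0244 mA, I_C = β·I_B = 4.89 mA.
Then V_CE = 14 − 4.89×10 − 4.91×1.2 = -40.8 V < 0.2 V — the active assumption fails.
Re-solve with V_CE = 0.2 V. KCL at the emitter: V_E/R_E = (V_BB−0.7−V_E)/R_B + (V_CC−0.2−V_E)/R_C, giving V_E = 1.56 V.
I_C = (V_CC − 0.2 − V_E)/R_C = (13.8 − 1.56)/10 = 1.22 mA.
Check: I_B = (7.9 − 1.56)/82 = 0.0773 mA, and β·I_B = 15.5 mA > I_C, confirming saturation.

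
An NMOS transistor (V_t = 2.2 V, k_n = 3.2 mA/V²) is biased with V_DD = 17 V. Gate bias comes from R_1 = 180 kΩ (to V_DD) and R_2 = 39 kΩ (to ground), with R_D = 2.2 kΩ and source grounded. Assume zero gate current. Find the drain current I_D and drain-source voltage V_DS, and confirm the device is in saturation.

I_D ≈ 1.1 mA, V_DS ≈ 15 V

V_G = V_DD·R_2/(R_1+R_2) = 17×39/219 = 3.03 V. With the source grounded, V_GS = V_G = 3.03 V.
Assume saturation: I_D = (k_n/2)(V_GS − V_t)² = (3.2/2)×(3.03 − 2.2)² = 1.6×0.827² = 1.1 mA.
V_DS = V_DD − I_D·R_D = 17 − 1.1×2.2 = 14.6 V.
Saturation requires V_DS ≥ V_GS − V_t = 0.827 V; 14.6 ≥ 0.827 ✓.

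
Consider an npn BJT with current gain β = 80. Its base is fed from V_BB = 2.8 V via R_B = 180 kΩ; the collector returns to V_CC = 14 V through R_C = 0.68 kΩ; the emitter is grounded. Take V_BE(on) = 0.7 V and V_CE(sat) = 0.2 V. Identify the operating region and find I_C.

Assume active. Base-emitter loop: I_B = (V_BB − V_BE)/R_B = (2.8 − 0.7)/180 = 0.0117 mA.
I_C = β·I_B = 80×0.0117 = 0.933 mA.
V_CE = V_CC − I_C·R_C = 14 − 0.933×0.68 = 13.4 V > V_CE(sat), so the active-region assumption holds.

active; I_C ≈ 0.93 mA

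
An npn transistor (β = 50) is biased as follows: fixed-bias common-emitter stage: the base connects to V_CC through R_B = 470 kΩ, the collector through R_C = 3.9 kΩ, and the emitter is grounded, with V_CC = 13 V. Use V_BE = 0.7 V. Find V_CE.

V_CE ≈ 7.9 V

Base loop: V_CC = I_B·R_B + V_BE, so I_B = (13 − 0.7)/470 kΩ = 0.0262 mA.
In the active region I_C = β·I_B = 50 × 0.0262 = 1.31 mA.
Collector loop: V_CE = V_CC − I_C·R_C = 13 − 1.31×3.9 = 7.9 V.
Since V_CE = 7.9 V > V_CE(sat) ≈ 0.2 V, the transistor is in the active region as assumed.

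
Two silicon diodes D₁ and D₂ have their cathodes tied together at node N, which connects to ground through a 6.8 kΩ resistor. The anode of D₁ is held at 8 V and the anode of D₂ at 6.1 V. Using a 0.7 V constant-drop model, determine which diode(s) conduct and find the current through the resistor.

Only D₁ conducts; I_R ≈ 1.1 mA

Assume both conduct. Then node N would need to be at both 8−0.7 = 7.3 V and 6.1−0.7 = 5.4 V, which is impossible.
Assume only D₁ conducts: V_N = 8 − 0.7 = 7.3 V, so I_R = 7.3/6.8 = 1.07 mA.
Check D₂: its anode-to-cathode voltage is 6.1 − 7.3 = -1.2 V < 0.7 V, so it is off. The assumption is consistent.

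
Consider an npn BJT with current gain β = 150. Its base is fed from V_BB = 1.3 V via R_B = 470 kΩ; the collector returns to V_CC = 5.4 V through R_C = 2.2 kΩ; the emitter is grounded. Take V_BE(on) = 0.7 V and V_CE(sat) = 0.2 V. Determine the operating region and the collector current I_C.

active; I_C ≈ 0.19 mA

Assume active. Base-emitter loop: I_B = (V_BB − V_BE)/R_B = (1.3 − 0.7)/470 = 0.00128 mA.
I_C = β·I_B = 150×0.00128 = 0.191 mA.
V_CE = V_CC − I_C·R_C = 5.4 − 0.191×2.2 = 4.98 V > V_CE(sat), so the active-region assumption holds.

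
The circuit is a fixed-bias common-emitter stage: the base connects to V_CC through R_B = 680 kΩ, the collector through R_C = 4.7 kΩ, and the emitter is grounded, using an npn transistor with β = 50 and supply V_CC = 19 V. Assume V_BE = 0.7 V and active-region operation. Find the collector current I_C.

I_C ≈ 1.3 mA

Base loop: V_CC = I_B·R_B + V_BE, so I_B = (19 − 0.7)/680 kΩ = 0.0269 mA.
In the active region I_C = β·I_B = 50 × 0.0269 = 1.35 mA.
Collector loop: V_CE = V_CC − I_C·R_C = 19 − 1.35×4.7 = 12.7 V.
Since V_CE = 12.7 V > V_CE(sat) ≈ 0.2 V, the transistor is in the active region as assumed.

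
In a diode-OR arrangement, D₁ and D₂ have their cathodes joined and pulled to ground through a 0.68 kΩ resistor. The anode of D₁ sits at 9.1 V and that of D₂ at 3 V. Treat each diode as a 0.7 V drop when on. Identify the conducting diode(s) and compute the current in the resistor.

Only D₁ conducts; I_R ≈ 12 mA

Assume both conduct. Then node N would need to be at both 9.1−0.7 = 8.4 V and 3−0.7 = 2.3 V, which is impossible.
Assume only D₁ conducts: V_N = 9.1 − 0.7 = 8.4 V, so I_R = 8.4/0.68 = 12.4 mA.
Check D₂: its anode-to-cathode voltage is 3 − 8.4 = -5.4 V < 0.7 V, so it is off. The assumption is consistent.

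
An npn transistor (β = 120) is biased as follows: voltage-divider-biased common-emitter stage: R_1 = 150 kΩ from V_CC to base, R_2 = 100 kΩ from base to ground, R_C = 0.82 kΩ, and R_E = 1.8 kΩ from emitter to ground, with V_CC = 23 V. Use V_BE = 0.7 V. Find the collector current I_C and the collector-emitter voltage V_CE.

Thevenize the base divider: V_Th = V_CC·R_2/(R_1+R_2) = 23×100/250 = 9.2 V, R_Th = R_1‖R_2 = 60 kΩ.
Base-emitter loop: V_Th = I_B·R_Th + V_BE + (β+1)I_B·R_E, so I_B = (9.2 − 0.7) / (60 + 121×1.8) = 0.0306 mA.
I_C = β·I_B = 120×0.0306 = 3.67 mA, and I_E = (β+1)I_B = 3.7 mA.
V_CE = V_CC − I_C·R_C − I_E·R_E = 23 − 3.67×0.82 − 3.7×1.8 = 13.3 V.
V_CE = 13.3 V > 0.2 V confirms active-region operation.

I_C ≈ 3.7 mA, V_CE ≈ 13 V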